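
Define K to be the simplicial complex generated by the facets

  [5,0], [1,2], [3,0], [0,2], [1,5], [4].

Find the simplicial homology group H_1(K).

Fix the vertex order 0 < 1 < 2 < 3 < 4 < 5 and write every simplex with vertices in increasing order. Then dim K = 1 and the simplices of K are:

  0-simplices (6): [0], [1], [2], [3], [4], [5]
  1-simplices (5): [0,2], [0,3], [0,5], [1,2], [1,5]

giving chain groups C_0 ≅ Z^6, C_1 ≅ Z^5.

The boundary map ∂_1: C_1 → C_0 maps an edge to its endpoints' difference, ∂[p,q] = q − p. For instance
  ∂[0,2] = [2] − [0].
The resulting 6×5 matrix has rank 4, and its Smith normal form has invariant factors (1,1,1,1).

From H_k ≅ ker(∂_k) / im(∂_{k+1}) we obtain:

  H_1: rank ker ∂_1 − rank ∂_2 = (5 − 4) − 0 = 1, and there is no ∂_2, so H_1 ≅ Z.

H_1 ≅ Z.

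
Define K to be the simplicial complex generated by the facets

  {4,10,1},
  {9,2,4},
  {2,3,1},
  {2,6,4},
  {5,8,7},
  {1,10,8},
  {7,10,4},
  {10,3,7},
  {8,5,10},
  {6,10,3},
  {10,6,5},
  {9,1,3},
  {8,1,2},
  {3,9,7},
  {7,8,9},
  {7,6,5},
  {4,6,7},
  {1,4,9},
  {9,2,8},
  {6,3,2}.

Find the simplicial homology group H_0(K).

H_0 ≅ Z.

Fix the vertex order 1 < 2 < 3 < 4 < 5 < 6 < 7 < 8 < 9 < 10 and write every simplex with vertices in increasing order. Then dim K = 2 and the simplices of K are:

  0-simplices (10): [1], [2], [3], [4], [5], [6], [7], [8], [9], [10]
  1-simplices (30): (30 of them)
  2-simplices (20): (20 of them)

giving chain groups C_0 ≅ Z^10, C_1 ≅ Z^30, C_2 ≅ Z^20.

Boundary ∂_1: C_1 → C_0 maps an edge to its endpoints' difference, ∂[p,q] = q − p.
As a 10×30 matrix over Z this has rank 9, with invariant factors (1,1,1,1,1,1,1,1,1).

Boundary ∂_2: C_2 → C_1 acts by ∂[p,q,r] = [q,r] − [p,r] + [p,q]. For instance
  ∂[4,7,10] = [7,10] − [4,10] + [4,7],
  ∂[3,6,10] = [6,10] − [3,10] + [3,6].
The 30×20 boundary matrix has rank 20 and Smith normal form diag(1,1,1,1,1,1,1,1,1,1,1,1,1,1,1,1,1,1,1,2).

Now H_k = ker ∂_k / im ∂_{k+1}, so:

  H_0: rank C_0 − rank ∂_1 = 10 − 9 = 1, and the invariant factors of ∂_1 are all 1, so H_0 ≅ Z.

(K is a triangulation of the Klein bottle.)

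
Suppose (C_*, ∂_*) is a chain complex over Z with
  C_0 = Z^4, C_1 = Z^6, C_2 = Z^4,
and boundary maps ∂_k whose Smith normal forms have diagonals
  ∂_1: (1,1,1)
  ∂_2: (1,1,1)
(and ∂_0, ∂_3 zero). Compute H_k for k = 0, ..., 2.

H_0: b_0 = 4 − 0 − 3 = 1; torsion from ∂_1 factors > 1: none. So H_0 ≅ Z.
H_1: b_1 = 6 − 3 − 3 = 0; torsion from ∂_2 factors > 1: none. So H_1 ≅ 0.
H_2: b_2 = 4 − 3 − 0 = 1; torsion from ∂_3 factors > 1: none. So H_2 ≅ Z.

H_0 ≅ Z,  H_1 = 0,  H_2 ≅ Z.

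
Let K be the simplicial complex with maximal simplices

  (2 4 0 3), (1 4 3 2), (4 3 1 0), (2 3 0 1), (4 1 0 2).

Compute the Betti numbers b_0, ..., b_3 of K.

We work with the vertex ordering 0 < 1 < 2 < 3 < 4. The simplices of K, each written with vertices in increasing order, are:

  0-simplices (5): [0], [1], [2], [3], [4]
  1-simplices (10): [0,1], [0,2], [0,3], [0,4], [1,2], [1,3], [1,4], [2,3], [2,4], [3,4]
  2-simplices (10): [0,1,2], [0,1,3], [0,1,4], [0,2,3], [0,2,4], [0,3,4], [1,2,3], [1,2,4], [1,3,4], [2,3,4]
  3-simplices (5): [0,1,2,3], [0,1,2,4], [0,1,3,4], [0,2,3,4], [1,2,3,4]

so the chain groups are C_0 ≅ Z^5, C_1 ≅ Z^10, C_2 ≅ Z^10, C_3 ≅ Z^5.

The boundary map ∂_1: C_1 → C_0 is given by ∂[p,q] = [q] − [p]. For instance
  ∂[1,4] = [4] − [1].
This gives a 5×10 integer matrix of rank 4; reducing to Smith normal form yields diagonal entries (1,1,1,1).

The boundary map ∂_2: C_2 → C_1 sends each 2-simplex [p,q,r] to [q,r] − [p,r] + [p,q]. For instance
  ∂[1,3,4] = [3,4] − [1,4] + [1,3],
  ∂[2,3,4] = [3,4] − [2,4] + [2,3].
The resulting 10×10 matrix has rank 6, and its Smith normal form has invariant factors (1,1,1,1,1,1).

∂_3: C_3 → C_2 sends each 3-simplex σ to the alternating sum Σ_i (−1)^i (σ with its i-th vertex removed). For instance
  ∂[1,2,3,4] = [2,3,4] − [1,3,4] + [1,2,4] − [1,2,3],
  ∂[0,1,2,4] = [1,2,4] − [0,2,4] + [0,1,4] − [0,1,2].
As a 10×5 matrix over Z this has rank 4, with invariant factors (1,1,1,1).

From H_k ≅ ker(∂_k) / im(∂_{k+1}) we obtain:

  H_0: rank C_0 − rank ∂_1 = 5 − 4 = 1, and the invariant factors of ∂_1 are all 1, so H_0 = Z.
  H_1: rank ker ∂_1 − rank ∂_2 = (10 − 4) − 6 = 0, and the invariant factors of ∂_2 are all 1, so H_1 = 0.
  H_2: rank ker ∂_2 − rank ∂_3 = (10 − 6) − 4 = 0, and the invariant factors of ∂_3 are all 1, so H_2 = 0.
  H_3: rank ker ∂_3 − rank ∂_4 = (5 − 4) − 0 = 1, and there is no ∂_4, so H_3 = Z.

Hence the Betti numbers are b_0 = 1, b_1 = 0, b_2 = 0, b_3 = 1.

b_0 = 1, b_1 = 0, b_2 = 0, b_3 = 1.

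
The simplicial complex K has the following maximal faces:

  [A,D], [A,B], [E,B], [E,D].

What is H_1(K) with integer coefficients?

H_1 ≅ Z.

Fix the vertex order A < B < D < E and write every simplex with vertices in increasing order. Then dim K = 1 and the simplices of K are:

  0-simplices (4): A, B, D, E
  1-simplices (4): AB, AD, BE, DE

giving chain groups C_0 ≅ Z^4, C_1 ≅ Z^4.

Boundary ∂_1: C_1 → C_0 maps an edge to its endpoints' difference, ∂[p,q] = q − p.
The 4×4 boundary matrix has rank 3 and Smith normal form diag(1,1,1).

Now H_k = ker ∂_k / im ∂_{k+1}, so:

  H_1: rank ker ∂_1 − rank ∂_2 = (4 − 3) − 0 = 1, and there is no ∂_2, so H_1 = Z.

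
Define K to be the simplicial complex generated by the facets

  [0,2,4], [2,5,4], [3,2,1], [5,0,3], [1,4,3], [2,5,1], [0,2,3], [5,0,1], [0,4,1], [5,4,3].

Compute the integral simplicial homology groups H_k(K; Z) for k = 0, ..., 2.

We work with the vertex ordering 0 < 1 < 2 < 3 < 4 < 5. The simplices of K, each written with vertices in increasing order, are:

  0-simplices (6): [0], [1], [2], [3], [4], [5]
  1-simplices (15): [0,1], [0,2], [0,3], [0,4], [0,5], [1,2], [1,3], [1,4], [1,5], [2,3], [2,4], [2,5], [3,4], [3,5], [4,5]
  2-simplices (10): [0,1,4], [0,1,5], [0,2,3], [0,2,4], [0,3,5], [1,2,3], [1,2,5], [1,3,4], [2,4,5], [3,4,5]

giving chain groups C_0 ≅ Z^6, C_1 ≅ Z^15, C_2 ≅ Z^10.

Boundary ∂_1: C_1 → C_0 maps an edge to its endpoints' difference, ∂[p,q] = q − p. For instance
  ∂[0,2] = [2] − [0].
The resulting 6×15 matrix has rank 5, and its Smith normal form has invariant factors (1,1,1,1,1).

The boundary map ∂_2: C_2 → C_1 maps a triangle to the signed sum of its edges. For instance
  ∂[0,2,3] = [2,3] − [0,3] + [0,2],
  ∂[0,1,4] = [1,4] − [0,4] + [0,1].
The 15×10 boundary matrix has rank 10 and Smith normal form diag(1,1,1,1,1,1,1,1,1,2).

From H_k ≅ ker(∂_k) / im(∂_{k+1}) we obtain:

  H_0: rank C_0 − rank ∂_1 = 6 − 5 = 1, and the invariant factors of ∂_1 are all 1, so H_0 ≅ Z.
  H_1: rank ker ∂_1 − rank ∂_2 = (15 − 5) − 10 = 0, and ∂_2 has invariant factor 2 > 1, so H_1 ≅ Z/2Z.
  H_2: rank ker ∂_2 − rank ∂_3 = (10 − 10) − 0 = 0, and there is no ∂_3, so H_2 ≅ 0.

As a check, the Euler characteristic is 6 − 15 + 10 = 1, which agrees with 1 − 0 + 0 = 1.
(K is a triangulation of the real projective plane RP^2.)

H_0 = Z,  H_1 = Z/2Z,  H_2 = 0.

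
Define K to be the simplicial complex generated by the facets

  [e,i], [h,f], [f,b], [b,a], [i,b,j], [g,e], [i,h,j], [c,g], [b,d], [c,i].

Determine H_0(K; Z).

Fix the vertex order a < b < c < d < e < f < g < h < i < j and write every simplex with vertices in increasing order. Then dim K = 2 and the simplices of K are:

  0-simplices (10): a, b, c, d, e, f, g, h, i, j
  1-simplices (13): ab, bd, bf, bi, bj, cg, ci, eg, ei, fh, hi, hj, ij
  2-simplices (2): bij, hij

so the chain groups are C_0 ≅ Z^10, C_1 ≅ Z^13, C_2 ≅ Z^2.

Boundary ∂_1: C_1 → C_0 is given by ∂[p,q] = [q] − [p].
This gives a 10×13 integer matrix of rank 9; reducing to Smith normal form yields diagonal entries (1,1,1,1,1,1,1,1,1).

The boundary map ∂_2: C_2 → C_1 maps a triangle to the signed sum of its edges. For instance
  ∂bij = ij − bj + bi,
  ∂hij = ij − hj + hi.
The 13×2 boundary matrix has rank 2 and Smith normal form diag(1,1).

Computing H_k = (kernel of ∂_k) / (image of ∂_{k+1}):

  H_0: rank C_0 − rank ∂_1 = 10 − 9 = 1, and the invariant factors of ∂_1 are all 1, so H_0 = Z.

H_0 = Z.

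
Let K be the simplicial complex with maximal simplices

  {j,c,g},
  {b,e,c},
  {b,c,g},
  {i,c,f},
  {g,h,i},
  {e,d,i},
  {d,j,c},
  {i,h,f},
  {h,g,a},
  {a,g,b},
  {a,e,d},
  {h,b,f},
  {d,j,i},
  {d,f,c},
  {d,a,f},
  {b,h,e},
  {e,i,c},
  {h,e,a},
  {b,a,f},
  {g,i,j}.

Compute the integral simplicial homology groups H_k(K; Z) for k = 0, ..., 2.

H_0 = Z,  H_1 = Z × Z/2,  H_2 = 0.

Order the vertices as a < b < c < d < e < f < g < h < i < j. Listing each simplex with vertices in this order, K has dimension 2 with simplices:

  0-simplices (10): a, b, c, d, e, f, g, h, i, j
  1-simplices (30): ab, ad, ae, af, ag, ah, bc, be, bf, bg, bh, cd, ce, cf, cg, ci, cj, de, df, di, dj, eh, ei, fh, fi, gh, gi, gj, hi, ij
  2-simplices (20): abf, abg, ade, adf, aeh, agh, bce, bcg, beh, bfh, cdf, cdj, cei, cfi, cgj, dei, dij, fhi, ghi, gij

Hence C_0 ≅ Z^10, C_1 ≅ Z^30, C_2 ≅ Z^20.

Boundary ∂_1: C_1 → C_0 is given by ∂[p,q] = [q] − [p].
This gives a 10×30 integer matrix of rank 9; reducing to Smith normal form yields diagonal entries (1,1,1,1,1,1,1,1,1).

The boundary map ∂_2: C_2 → C_1 sends each 2-simplex [p,q,r] to [q,r] − [p,r] + [p,q]. For instance
  ∂cdf = df − cf + cd,
  ∂cgj = gj − cj + cg.
The resulting 30×20 matrix has rank 20, and its Smith normal form has invariant factors (1,1,1,1,1,1,1,1,1,1,1,1,1,1,1,1,1,1,1,2).

Now H_k = ker ∂_k / im ∂_{k+1}, so:

  H_0: rank C_0 − rank ∂_1 = 10 − 9 = 1, and the invariant factors of ∂_1 are all 1, so H_0 ≅ Z.
  H_1: rank ker ∂_1 − rank ∂_2 = (30 − 9) − 20 = 1, and ∂_2 has invariant factor 2 > 1, so H_1 ≅ Z × Z/2.
  H_2: rank ker ∂_2 − rank ∂_3 = (20 − 20) − 0 = 0, and there is no ∂_3, so H_2 ≅ 0.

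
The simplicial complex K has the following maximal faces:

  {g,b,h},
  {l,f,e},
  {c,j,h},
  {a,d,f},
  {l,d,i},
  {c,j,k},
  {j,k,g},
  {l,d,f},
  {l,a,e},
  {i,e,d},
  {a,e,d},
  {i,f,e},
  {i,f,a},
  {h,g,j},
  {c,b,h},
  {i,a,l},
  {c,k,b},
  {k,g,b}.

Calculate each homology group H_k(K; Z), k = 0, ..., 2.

Take the total order a < b < c < d < e < f < g < h < i < j < k < l on the vertex set. Then K (dimension 2) consists of the simplices:

  0-simplices (12): a, b, c, d, e, f, g, h, i, j, k, l
  1-simplices (27): ad, ae, af, ai, al, bc, bg, bh, bk, ch, cj, ck, de, df, di, dl, ef, ei, el, fi, fl, gh, gj, gk, hj, il, jk
  2-simplices (18): ade, adf, ael, afi, ail, bch, bck, bgh, bgk, chj, cjk, dei, dfl, dil, efi, efl, ghj, gjk

so the chain groups are C_0 ≅ Z^12, C_1 ≅ Z^27, C_2 ≅ Z^18.

Boundary ∂_1: C_1 → C_0 maps an edge to its endpoints' difference, ∂[p,q] = q − p. For instance
  ∂el = l − e.
The resulting 12×27 matrix has rank 10, and its Smith normal form has invariant factors (1,1,1,1,1,1,1,1,1,1).

∂_2: C_2 → C_1 acts by ∂[p,q,r] = [q,r] − [p,r] + [p,q]. For instance
  ∂ael = el − al + ae,
  ∂dei = ei − di + de.
The resulting 27×18 matrix has rank 17, and its Smith normal form has invariant factors (1,1,1,1,1,1,1,1,1,1,1,1,1,1,1,1,2).

From H_k ≅ ker(∂_k) / im(∂_{k+1}) we obtain:

  H_0: rank C_0 − rank ∂_1 = 12 − 10 = 2, and the invariant factors of ∂_1 are all 1, so H_0 ≅ Z^2.
  H_1: rank ker ∂_1 − rank ∂_2 = (27 − 10) − 17 = 0, and ∂_2 has invariant factor 2 > 1, so H_1 ≅ Z/2.
  H_2: rank ker ∂_2 − rank ∂_3 = (18 − 17) − 0 = 1, and there is no ∂_3, so H_2 ≅ Z.

H_0 ≅ Z^2,  H_1 ≅ Z/2,  H_2 ≅ Z.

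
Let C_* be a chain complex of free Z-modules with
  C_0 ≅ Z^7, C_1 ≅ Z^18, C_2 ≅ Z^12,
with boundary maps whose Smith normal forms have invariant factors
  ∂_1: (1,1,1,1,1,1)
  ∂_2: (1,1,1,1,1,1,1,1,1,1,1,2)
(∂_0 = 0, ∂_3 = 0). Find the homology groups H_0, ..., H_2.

H_0 = Z,  H_1 = Z/2,  H_2 = 0.

H_0: b_0 = 7 − 0 − 6 = 1; torsion from ∂_1 factors > 1: none. So H_0 = Z.
H_1: b_1 = 18 − 6 − 12 = 0; torsion from ∂_2 factors > 1: [2]. So H_1 = Z/2.
H_2: b_2 = 12 − 12 − 0 = 0; torsion from ∂_3 factors > 1: none. So H_2 = 0.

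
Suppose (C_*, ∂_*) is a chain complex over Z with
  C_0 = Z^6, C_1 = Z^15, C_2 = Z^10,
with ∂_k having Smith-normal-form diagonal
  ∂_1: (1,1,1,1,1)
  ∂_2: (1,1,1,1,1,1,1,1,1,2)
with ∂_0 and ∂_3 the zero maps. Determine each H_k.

H_0 ≅ Z,  H_1 ≅ Z_2,  H_2 = 0.

H_0: b_0 = 6 − 0 − 5 = 1; torsion from ∂_1 factors > 1: none. So H_0 ≅ Z.
H_1: b_1 = 15 − 5 − 10 = 0; torsion from ∂_2 factors > 1: [2]. So H_1 ≅ Z_2.
H_2: b_2 = 10 − 10 − 0 = 0; torsion from ∂_3 factors > 1: none. So H_2 ≅ 0.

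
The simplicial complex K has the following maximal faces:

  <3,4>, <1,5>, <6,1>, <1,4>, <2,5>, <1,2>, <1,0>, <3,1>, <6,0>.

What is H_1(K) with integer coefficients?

We work with the vertex ordering 0 < 1 < 2 < 3 < 4 < 5 < 6. The simplices of K, each written with vertices in increasing order, are:

  0-simplices (7): [0], [1], [2], [3], [4], [5], [6]
  1-simplices (9): [0,1], [0,6], [1,2], [1,3], [1,4], [1,5], [1,6], [2,5], [3,4]

giving chain groups C_0 ≅ Z^7, C_1 ≅ Z^9.

∂_1: C_1 → C_0 sends each edge [p,q] (with p < q) to q − p. For instance
  ∂[1,2] = [2] − [1].
The resulting 7×9 matrix has rank 6, and its Smith normal form has invariant factors (1,1,1,1,1,1).

Reading off H_k = ker ∂_k / im ∂_{k+1}:

  H_1: rank ker ∂_1 − rank ∂_2 = (9 − 6) − 0 = 3, and there is no ∂_2, so H_1 ≅ Z^3.

H_1 ≅ Z^3.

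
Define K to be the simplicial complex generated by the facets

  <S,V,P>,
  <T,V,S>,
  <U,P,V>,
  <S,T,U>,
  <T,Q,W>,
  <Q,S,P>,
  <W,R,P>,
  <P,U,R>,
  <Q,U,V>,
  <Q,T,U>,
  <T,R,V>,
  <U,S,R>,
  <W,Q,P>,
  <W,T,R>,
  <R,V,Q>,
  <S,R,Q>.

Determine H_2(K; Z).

Order the vertices as P < Q < R < S < T < U < V < W. Listing each simplex with vertices in this order, K has dimension 2 with simplices:

  0-simplices (8): P, Q, R, S, T, U, V, W
  1-simplices (24): PQ, PR, PS, PU, PV, PW, QR, QS, QT, QU, QV, QW, RS, RT, RU, RV, RW, ST, SU, SV, TU, TV, TW, UV
  2-simplices (16): PQS, PQW, PRU, PRW, PSV, PUV, QRS, QRV, QTU, QTW, QUV, RSU, RTV, RTW, STU, STV

giving chain groups C_0 ≅ Z^8, C_1 ≅ Z^24, C_2 ≅ Z^16.

The boundary map ∂_1: C_1 → C_0 sends each edge [p,q] (with p < q) to q − p.
The resulting 8×24 matrix has rank 7, and its Smith normal form has invariant factors (1,1,1,1,1,1,1).

The boundary map ∂_2: C_2 → C_1 maps a triangle to the signed sum of its edges. For instance
  ∂STV = TV − SV + ST,
  ∂PRU = RU − PU + PR.
This gives a 24×16 integer matrix of rank 15; reducing to Smith normal form yields diagonal entries (1,1,1,1,1,1,1,1,1,1,1,1,1,1,1).

Reading off H_k = ker ∂_k / im ∂_{k+1}:

  H_2: rank ker ∂_2 − rank ∂_3 = (16 − 15) − 0 = 1, and there is no ∂_3, so H_2 ≅ Z.

H_2 ≅ Z.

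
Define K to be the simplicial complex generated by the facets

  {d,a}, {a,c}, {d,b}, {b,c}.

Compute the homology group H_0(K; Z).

H_0 ≅ Z.

We work with the vertex ordering a < b < c < d. The simplices of K, each written with vertices in increasing order, are:

  0-simplices (4): a, b, c, d
  1-simplices (4): ac, ad, bc, bd

giving chain groups C_0 ≅ Z^4, C_1 ≅ Z^4.

The boundary map ∂_1: C_1 → C_0 is given by ∂[p,q] = [q] − [p].
This gives a 4×4 integer matrix of rank 3; reducing to Smith normal form yields diagonal entries (1,1,1).

Now H_k = ker ∂_k / im ∂_{k+1}, so:

  H_0: rank C_0 − rank ∂_1 = 4 − 3 = 1, and the invariant factors of ∂_1 are all 1, so H_0 ≅ Z.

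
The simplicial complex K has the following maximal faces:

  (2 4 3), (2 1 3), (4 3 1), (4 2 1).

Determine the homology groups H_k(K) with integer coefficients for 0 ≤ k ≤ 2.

H_0 = Z,  H_1 = 0,  H_2 = Z.

K has 4 vertices, 6 edges, 4 triangles.
rank ∂_0 = 0, rank ∂_1 = 3 ⇒ b_0 = 4 − 0 − 3 = 1; all invariant factors of ∂_1 are 1 so no torsion. So H_0 ≅ Z.
rank ∂_1 = 3, rank ∂_2 = 3 ⇒ b_1 = 6 − 3 − 3 = 0; all invariant factors of ∂_2 are 1 so no torsion. So H_1 ≅ 0.
rank ∂_2 = 3, rank ∂_3 = 0 ⇒ b_2 = 4 − 3 − 0 = 1. So H_2 ≅ Z.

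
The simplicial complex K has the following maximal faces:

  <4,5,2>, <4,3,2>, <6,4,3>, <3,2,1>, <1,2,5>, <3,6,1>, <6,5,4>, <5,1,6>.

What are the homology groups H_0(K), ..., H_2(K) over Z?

We work with the vertex ordering 1 < 2 < 3 < 4 < 5 < 6. The simplices of K, each written with vertices in increasing order, are:

  0-simplices (6): [1], [2], [3], [4], [5], [6]
  1-simplices (12): [1,2], [1,3], [1,5], [1,6], [2,3], [2,4], [2,5], [3,4], [3,6], [4,5], [4,6], [5,6]
  2-simplices (8): [1,2,3], [1,2,5], [1,3,6], [1,5,6], [2,3,4], [2,4,5], [3,4,6], [4,5,6]

Hence C_0 ≅ Z^6, C_1 ≅ Z^12, C_2 ≅ Z^8.

∂_1: C_1 → C_0 is given by ∂[p,q] = [q] − [p].
The 6×12 boundary matrix has rank 5 and Smith normal form diag(1,1,1,1,1).

The boundary map ∂_2: C_2 → C_1 maps a triangle to the signed sum of its edges. For instance
  ∂[1,3,6] = [3,6] − [1,6] + [1,3],
  ∂[3,4,6] = [4,6] − [3,6] + [3,4].
As a 12×8 matrix over Z this has rank 7, with invariant factors (1,1,1,1,1,1,1).

Reading off H_k = ker ∂_k / im ∂_{k+1}:

  H_0: rank C_0 − rank ∂_1 = 6 − 5 = 1, and the invariant factors of ∂_1 are all 1, so H_0 = Z.
  H_1: rank ker ∂_1 − rank ∂_2 = (12 − 5) − 7 = 0, and the invariant factors of ∂_2 are all 1, so H_1 = 0.
  H_2: rank ker ∂_2 − rank ∂_3 = (8 − 7) − 0 = 1, and there is no ∂_3, so H_2 = Z.

(K is a triangulation of the 2-sphere S^2.)

H_0 ≅ Z,  H_1 = 0,  H_2 ≅ Z.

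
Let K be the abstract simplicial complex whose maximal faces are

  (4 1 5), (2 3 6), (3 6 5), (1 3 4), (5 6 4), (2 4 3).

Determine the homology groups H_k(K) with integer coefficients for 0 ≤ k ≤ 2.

We work with the vertex ordering 1 < 2 < 3 < 4 < 5 < 6. The simplices of K, each written with vertices in increasing order, are:

  0-simplices (6): [1], [2], [3], [4], [5], [6]
  1-simplices (12): [1,3], [1,4], [1,5], [2,3], [2,4], [2,6], [3,4], [3,5], [3,6], [4,5], [4,6], [5,6]
  2-simplices (6): [1,3,4], [1,4,5], [2,3,4], [2,3,6], [3,5,6], [4,5,6]

Hence C_0 ≅ Z^6, C_1 ≅ Z^12, C_2 ≅ Z^6.

∂_1: C_1 → C_0 sends each edge [p,q] (with p < q) to q − p. For instance
  ∂[1,5] = [5] − [1].
This gives a 6×12 integer matrix of rank 5; reducing to Smith normal form yields diagonal entries (1,1,1,1,1).

∂_2: C_2 → C_1 maps a triangle to the signed sum of its edges. For instance
  ∂[3,5,6] = [5,6] − [3,6] + [3,5],
  ∂[2,3,4] = [3,4] − [2,4] + [2,3].
This gives a 12×6 integer matrix of rank 6; reducing to Smith normal form yields diagonal entries (1,1,1,1,1,1).

Now H_k = ker ∂_k / im ∂_{k+1}, so:

  H_0: rank C_0 − rank ∂_1 = 6 − 5 = 1, and the invariant factors of ∂_1 are all 1, so H_0 ≅ Z.
  H_1: rank ker ∂_1 − rank ∂_2 = (12 − 5) − 6 = 1, and the invariant factors of ∂_2 are all 1, so H_1 ≅ Z.
  H_2: rank ker ∂_2 − rank ∂_3 = (6 − 6) − 0 = 0, and there is no ∂_3, so H_2 ≅ 0.

As a check, the Euler characteristic is 6 − 12 + 6 = 0, which agrees with 1 − 1 + 0 = 0.

H_0 = Z,  H_1 = Z,  H_2 = 0.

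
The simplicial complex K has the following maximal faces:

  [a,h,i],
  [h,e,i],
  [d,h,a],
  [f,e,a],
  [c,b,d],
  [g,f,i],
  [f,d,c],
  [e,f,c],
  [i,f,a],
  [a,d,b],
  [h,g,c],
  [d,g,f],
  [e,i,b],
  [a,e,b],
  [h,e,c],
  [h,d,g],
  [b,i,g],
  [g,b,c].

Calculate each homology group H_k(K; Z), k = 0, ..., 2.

H_0 = Z,  H_1 = Z ⊕ Z/2,  H_2 = 0.

We work with the vertex ordering a < b < c < d < e < f < g < h < i. The simplices of K, each written with vertices in increasing order, are:

  0-simplices (9): a, b, c, d, e, f, g, h, i
  1-simplices (27): ab, ad, ae, af, ah, ai, bc, bd, be, bg, bi, cd, ce, cf, cg, ch, df, dg, dh, ef, eh, ei, fg, fi, gh, gi, hi
  2-simplices (18): abd, abe, adh, aef, afi, ahi, bcd, bcg, bei, bgi, cdf, cef, ceh, cgh, dfg, dgh, ehi, fgi

so the chain groups are C_0 ≅ Z^9, C_1 ≅ Z^27, C_2 ≅ Z^18.

Boundary ∂_1: C_1 → C_0 sends each edge [p,q] (with p < q) to q − p. For instance
  ∂ah = h − a.
As a 9×27 matrix over Z this has rank 8, with invariant factors (1,1,1,1,1,1,1,1).

The boundary map ∂_2: C_2 → C_1 acts by ∂[p,q,r] = [q,r] − [p,r] + [p,q]. For instance
  ∂bgi = gi − bi + bg,
  ∂cef = ef − cf + ce.
The resulting 27×18 matrix has rank 18, and its Smith normal form has invariant factors (1,1,1,1,1,1,1,1,1,1,1,1,1,1,1,1,1,2).

From H_k ≅ ker(∂_k) / im(∂_{k+1}) we obtain:

  H_0: rank C_0 − rank ∂_1 = 9 − 8 = 1, and the invariant factors of ∂_1 are all 1, so H_0 = Z.
  H_1: rank ker ∂_1 − rank ∂_2 = (27 − 8) − 18 = 1, and ∂_2 has invariant factor 2 > 1, so H_1 = Z ⊕ Z/2.
  H_2: rank ker ∂_2 − rank ∂_3 = (18 − 18) − 0 = 0, and there is no ∂_3, so H_2 = 0.

As a check, the Euler characteristic is 9 − 27 + 18 = 0, which agrees with 1 − 1 + 0 = 0.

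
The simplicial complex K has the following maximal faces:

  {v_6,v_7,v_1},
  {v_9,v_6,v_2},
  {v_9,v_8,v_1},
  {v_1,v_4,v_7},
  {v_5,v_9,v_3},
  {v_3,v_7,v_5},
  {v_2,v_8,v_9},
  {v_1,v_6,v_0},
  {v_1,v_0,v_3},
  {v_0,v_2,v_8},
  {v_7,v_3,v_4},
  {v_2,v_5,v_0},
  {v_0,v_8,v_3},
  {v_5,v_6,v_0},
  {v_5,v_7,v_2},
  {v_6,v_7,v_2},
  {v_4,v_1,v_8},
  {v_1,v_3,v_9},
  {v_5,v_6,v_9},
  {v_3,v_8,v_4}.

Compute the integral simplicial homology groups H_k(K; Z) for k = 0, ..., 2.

Take the total order v_0 < v_1 < v_2 < v_3 < v_4 < v_5 < v_6 < v_7 < v_8 < v_9 on the vertex set. Then K (dimension 2) consists of the simplices:

  0-simplices (10): [v_0], [v_1], [v_2], [v_3], [v_4], [v_5], [v_6], [v_7], [v_8], [v_9]
  1-simplices (30): (30 of them)
  2-simplices (20): (20 of them)

Hence C_0 ≅ Z^10, C_1 ≅ Z^30, C_2 ≅ Z^20.

The boundary map ∂_1: C_1 → C_0 maps an edge to its endpoints' difference, ∂[p,q] = q − p. For instance
  ∂[v_1,v_9] = [v_9] − [v_1].
This gives a 10×30 integer matrix of rank 9; reducing to Smith normal form yields diagonal entries (1,1,1,1,1,1,1,1,1).

The boundary map ∂_2: C_2 → C_1 maps a triangle to the signed sum of its edges. For instance
  ∂[v_2,v_5,v_7] = [v_5,v_7] − [v_2,v_7] + [v_2,v_5],
  ∂[v_1,v_3,v_9] = [v_3,v_9] − [v_1,v_9] + [v_1,v_3].
The resulting 30×20 matrix has rank 20, and its Smith normal form has invariant factors (1,1,1,1,1,1,1,1,1,1,1,1,1,1,1,1,1,1,1,2).

From H_k ≅ ker(∂_k) / im(∂_{k+1}) we obtain:

  H_0: rank C_0 − rank ∂_1 = 10 − 9 = 1, and the invariant factors of ∂_1 are all 1, so H_0 = Z.
  H_1: rank ker ∂_1 − rank ∂_2 = (30 − 9) − 20 = 1, and ∂_2 has invariant factor 2 > 1, so H_1 = Z ⊕ Z/2.
  H_2: rank ker ∂_2 − rank ∂_3 = (20 − 20) − 0 = 0, and there is no ∂_3, so H_2 = 0.

H_0 ≅ Z,  H_1 ≅ Z ⊕ Z/2,  H_2 = 0.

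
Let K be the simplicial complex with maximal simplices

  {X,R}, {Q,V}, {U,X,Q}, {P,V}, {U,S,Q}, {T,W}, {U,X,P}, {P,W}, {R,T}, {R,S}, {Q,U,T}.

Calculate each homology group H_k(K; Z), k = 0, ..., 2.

H_0 ≅ Z,  H_1 ≅ Z^4,  H_2 = 0.

K has 9 vertices, 16 edges, 4 triangles.
rank ∂_0 = 0, rank ∂_1 = 8 ⇒ b_0 = 9 − 0 − 8 = 1; all invariant factors of ∂_1 are 1 so no torsion. So H_0 ≅ Z.
rank ∂_1 = 8, rank ∂_2 = 4 ⇒ b_1 = 16 − 8 − 4 = 4; all invariant factors of ∂_2 are 1 so no torsion. So H_1 ≅ Z^4.
rank ∂_2 = 4, rank ∂_3 = 0 ⇒ b_2 = 4 − 4 − 0 = 0. So H_2 ≅ 0.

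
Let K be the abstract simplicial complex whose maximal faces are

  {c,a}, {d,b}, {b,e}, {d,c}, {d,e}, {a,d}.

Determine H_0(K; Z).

H_0 = Z.

K has 5 vertices, 6 edges.
rank ∂_0 = 0, rank ∂_1 = 4 ⇒ b_0 = 5 − 0 − 4 = 1; all invariant factors of ∂_1 are 1 so no torsion. So H_0 = Z.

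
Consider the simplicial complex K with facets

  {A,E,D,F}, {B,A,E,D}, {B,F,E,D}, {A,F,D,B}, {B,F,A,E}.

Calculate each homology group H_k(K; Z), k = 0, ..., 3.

H_0 ≅ Z,  H_1 = 0,  H_2 = 0,  H_3 ≅ Z.

K has 5 vertices, 10 edges, 10 triangles, 5 3-simplices.
rank ∂_0 = 0, rank ∂_1 = 4 ⇒ b_0 = 5 − 0 − 4 = 1; all invariant factors of ∂_1 are 1 so no torsion. So H_0 = Z.
rank ∂_1 = 4, rank ∂_2 = 6 ⇒ b_1 = 10 − 4 − 6 = 0; all invariant factors of ∂_2 are 1 so no torsion. So H_1 = 0.
rank ∂_2 = 6, rank ∂_3 = 4 ⇒ b_2 = 10 − 6 − 4 = 0; all invariant factors of ∂_3 are 1 so no torsion. So H_2 = 0.
rank ∂_3 = 4, rank ∂_4 = 0 ⇒ b_3 = 5 − 4 − 0 = 1. So H_3 = Z.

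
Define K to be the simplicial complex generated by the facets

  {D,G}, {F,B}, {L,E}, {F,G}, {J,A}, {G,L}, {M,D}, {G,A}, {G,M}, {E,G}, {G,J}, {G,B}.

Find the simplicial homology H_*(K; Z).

Take the total order A < B < D < E < F < G < J < L < M on the vertex set. Then K (dimension 1) consists of the simplices:

  0-simplices (9): A, B, D, E, F, G, J, L, M
  1-simplices (12): AG, AJ, BF, BG, DG, DM, EG, EL, FG, GJ, GL, GM

giving chain groups C_0 ≅ Z^9, C_1 ≅ Z^12.

∂_1: C_1 → C_0 maps an edge to its endpoints' difference, ∂[p,q] = q − p.
The resulting 9×12 matrix has rank 8, and its Smith normal form has invariant factors (1,1,1,1,1,1,1,1).

Reading off H_k = ker ∂_k / im ∂_{k+1}:

  H_0: rank C_0 − rank ∂_1 = 9 − 8 = 1, and the invariant factors of ∂_1 are all 1, so H_0 ≅ Z.
  H_1: rank ker ∂_1 − rank ∂_2 = (12 − 8) − 0 = 4, and there is no ∂_2, so H_1 ≅ Z^4.

As a check, the Euler characteristic is 9 − 12 = -3, which agrees with 1 − 4 = -3.

H_0 ≅ Z,  H_1 ≅ Z^4.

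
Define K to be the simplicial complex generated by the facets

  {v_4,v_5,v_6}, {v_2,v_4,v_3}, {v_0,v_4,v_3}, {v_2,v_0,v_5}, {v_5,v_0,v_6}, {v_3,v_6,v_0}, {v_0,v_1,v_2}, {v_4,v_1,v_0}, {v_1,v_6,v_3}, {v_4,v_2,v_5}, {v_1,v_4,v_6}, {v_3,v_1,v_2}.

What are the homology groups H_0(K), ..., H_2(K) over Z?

H_0 ≅ Z,  H_1 ≅ Z/2,  H_2 = 0.

K has 7 vertices, 18 edges, 12 triangles.
rank ∂_0 = 0, rank ∂_1 = 6 ⇒ b_0 = 7 − 0 − 6 = 1; all invariant factors of ∂_1 are 1 so no torsion. So H_0 = Z.
rank ∂_1 = 6, rank ∂_2 = 12 ⇒ b_1 = 18 − 6 − 12 = 0; ∂_2 has invariant factor(s) [2] giving torsion. So H_1 = Z/2.
rank ∂_2 = 12, rank ∂_3 = 0 ⇒ b_2 = 12 − 12 − 0 = 0. So H_2 = 0.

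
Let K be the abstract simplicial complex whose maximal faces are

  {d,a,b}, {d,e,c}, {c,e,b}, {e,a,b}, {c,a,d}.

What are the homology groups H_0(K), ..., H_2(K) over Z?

Order the vertices as a < b < c < d < e. Listing each simplex with vertices in this order, K has dimension 2 with simplices:

  0-simplices (5): a, b, c, d, e
  1-simplices (10): ab, ac, ad, ae, bc, bd, be, cd, ce, de
  2-simplices (5): abd, abe, acd, bce, cde

so the chain groups are C_0 ≅ Z^5, C_1 ≅ Z^10, C_2 ≅ Z^5.

Boundary ∂_1: C_1 → C_0 sends each edge [p,q] (with p < q) to q − p.
The resulting 5×10 matrix has rank 4, and its Smith normal form has invariant factors (1,1,1,1).

The boundary map ∂_2: C_2 → C_1 acts by ∂[p,q,r] = [q,r] − [p,r] + [p,q]. For instance
  ∂cde = de − ce + cd,
  ∂acd = cd − ad + ac.
The resulting 10×5 matrix has rank 5, and its Smith normal form has invariant factors (1,1,1,1,1).

From H_k ≅ ker(∂_k) / im(∂_{k+1}) we obtain:

  H_0: rank C_0 − rank ∂_1 = 5 − 4 = 1, and the invariant factors of ∂_1 are all 1, so H_0 ≅ Z.
  H_1: rank ker ∂_1 − rank ∂_2 = (10 − 4) − 5 = 1, and the invariant factors of ∂_2 are all 1, so H_1 ≅ Z.
  H_2: rank ker ∂_2 − rank ∂_3 = (5 − 5) − 0 = 0, and there is no ∂_3, so H_2 ≅ 0.

H_0 = Z,  H_1 = Z,  H_2 = 0.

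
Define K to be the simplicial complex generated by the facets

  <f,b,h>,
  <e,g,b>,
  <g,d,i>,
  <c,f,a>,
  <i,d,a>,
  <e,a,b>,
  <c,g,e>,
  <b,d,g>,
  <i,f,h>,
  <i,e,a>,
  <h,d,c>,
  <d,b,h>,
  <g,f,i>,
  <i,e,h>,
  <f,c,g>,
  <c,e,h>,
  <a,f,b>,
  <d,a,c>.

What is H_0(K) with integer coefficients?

Fix the vertex order a < b < c < d < e < f < g < h < i and write every simplex with vertices in increasing order. Then dim K = 2 and the simplices of K are:

  0-simplices (9): a, b, c, d, e, f, g, h, i
  1-simplices (27): ab, ac, ad, ae, af, ai, bd, be, bf, bg, bh, cd, ce, cf, cg, ch, dg, dh, di, eg, eh, ei, fg, fh, fi, gi, hi
  2-simplices (18): abe, abf, acd, acf, adi, aei, bdg, bdh, beg, bfh, cdh, ceg, ceh, cfg, dgi, ehi, fgi, fhi

Hence C_0 ≅ Z^9, C_1 ≅ Z^27, C_2 ≅ Z^18.

Boundary ∂_1: C_1 → C_0 is given by ∂[p,q] = [q] − [p].
The resulting 9×27 matrix has rank 8, and its Smith normal form has invariant factors (1,1,1,1,1,1,1,1).

The boundary map ∂_2: C_2 → C_1 maps a triangle to the signed sum of its edges. For instance
  ∂fhi = hi − fi + fh,
  ∂ceh = eh − ch + ce.
The 27×18 boundary matrix has rank 17 and Smith normal form diag(1,1,1,1,1,1,1,1,1,1,1,1,1,1,1,1,1).

Computing H_k = (kernel of ∂_k) / (image of ∂_{k+1}):

  H_0: rank C_0 − rank ∂_1 = 9 − 8 = 1, and the invariant factors of ∂_1 are all 1, so H_0 ≅ Z.

H_0 = Z.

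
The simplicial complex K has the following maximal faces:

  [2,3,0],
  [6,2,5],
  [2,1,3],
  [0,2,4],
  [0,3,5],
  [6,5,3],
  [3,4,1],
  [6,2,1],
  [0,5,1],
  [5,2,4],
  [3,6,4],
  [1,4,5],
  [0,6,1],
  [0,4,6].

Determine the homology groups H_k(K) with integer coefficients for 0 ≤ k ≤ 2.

Take the total order 0 < 1 < 2 < 3 < 4 < 5 < 6 on the vertex set. Then K (dimension 2) consists of the simplices:

  0-simplices (7): [0], [1], [2], [3], [4], [5], [6]
  1-simplices (21): [0,1], [0,2], [0,3], [0,4], [0,5], [0,6], [1,2], [1,3], [1,4], [1,5], [1,6], [2,3], [2,4], [2,5], [2,6], [3,4], [3,5], [3,6], [4,5], [4,6], [5,6]
  2-simplices (14): [0,1,5], [0,1,6], [0,2,3], [0,2,4], [0,3,5], [0,4,6], [1,2,3], [1,2,6], [1,3,4], [1,4,5], [2,4,5], [2,5,6], [3,4,6], [3,5,6]

so the chain groups are C_0 ≅ Z^7, C_1 ≅ Z^21, C_2 ≅ Z^14.

The boundary map ∂_1: C_1 → C_0 maps an edge to its endpoints' difference, ∂[p,q] = q − p. For instance
  ∂[2,4] = [4] − [2].
The resulting 7×21 matrix has rank 6, and its Smith normal form has invariant factors (1,1,1,1,1,1).

The boundary map ∂_2: C_2 → C_1 sends each 2-simplex [p,q,r] to [q,r] − [p,r] + [p,q]. For instance
  ∂[3,5,6] = [5,6] − [3,6] + [3,5],
  ∂[0,2,4] = [2,4] − [0,4] + [0,2].
As a 21×14 matrix over Z this has rank 13, with invariant factors (1,1,1,1,1,1,1,1,1,1,1,1,1).

Computing H_k = (kernel of ∂_k) / (image of ∂_{k+1}):

  H_0: rank C_0 − rank ∂_1 = 7 − 6 = 1, and the invariant factors of ∂_1 are all 1, so H_0 = Z.
  H_1: rank ker ∂_1 − rank ∂_2 = (21 − 6) − 13 = 2, and the invariant factors of ∂_2 are all 1, so H_1 = Z^2.
  H_2: rank ker ∂_2 − rank ∂_3 = (14 − 13) − 0 = 1, and there is no ∂_3, so H_2 = Z.

H_0 = Z,  H_1 = Z^2,  H_2 = Z.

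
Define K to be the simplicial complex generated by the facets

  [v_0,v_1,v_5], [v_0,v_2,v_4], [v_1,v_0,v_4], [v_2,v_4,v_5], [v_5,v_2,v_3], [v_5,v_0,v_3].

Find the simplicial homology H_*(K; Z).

We work with the vertex ordering v_0 < v_1 < v_2 < v_3 < v_4 < v_5. The simplices of K, each written with vertices in increasing order, are:

  0-simplices (6): [v_0], [v_1], [v_2], [v_3], [v_4], [v_5]
  1-simplices (12): [v_0,v_1], [v_0,v_2], [v_0,v_3], [v_0,v_4], [v_0,v_5], [v_1,v_4], [v_1,v_5], [v_2,v_3], [v_2,v_4], [v_2,v_5], [v_3,v_5], [v_4,v_5]
  2-simplices (6): [v_0,v_1,v_4], [v_0,v_1,v_5], [v_0,v_2,v_4], [v_0,v_3,v_5], [v_2,v_3,v_5], [v_2,v_4,v_5]

Hence C_0 ≅ Z^6, C_1 ≅ Z^12, C_2 ≅ Z^6.

The boundary map ∂_1: C_1 → C_0 maps an edge to its endpoints' difference, ∂[p,q] = q − p.
The resulting 6×12 matrix has rank 5, and its Smith normal form has invariant factors (1,1,1,1,1).

∂_2: C_2 → C_1 sends each 2-simplex [p,q,r] to [q,r] − [p,r] + [p,q]. For instance
  ∂[v_0,v_1,v_4] = [v_1,v_4] − [v_0,v_4] + [v_0,v_1],
  ∂[v_0,v_3,v_5] = [v_3,v_5] − [v_0,v_5] + [v_0,v_3].
This gives a 12×6 integer matrix of rank 6; reducing to Smith normal form yields diagonal entries (1,1,1,1,1,1).

Reading off H_k = ker ∂_k / im ∂_{k+1}:

  H_0: rank C_0 − rank ∂_1 = 6 − 5 = 1, and the invariant factors of ∂_1 are all 1, so H_0 = Z.
  H_1: rank ker ∂_1 − rank ∂_2 = (12 − 5) − 6 = 1, and the invariant factors of ∂_2 are all 1, so H_1 = Z.
  H_2: rank ker ∂_2 − rank ∂_3 = (6 − 6) − 0 = 0, and there is no ∂_3, so H_2 = 0.

(K is a triangulation of the cylinder S^1 x I.)

H_0 = Z,  H_1 = Z,  H_2 = 0.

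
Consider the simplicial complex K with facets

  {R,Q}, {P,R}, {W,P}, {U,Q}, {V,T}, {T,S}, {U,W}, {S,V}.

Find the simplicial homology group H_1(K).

H_1 = Z^2.

Fix the vertex order P < Q < R < S < T < U < V < W and write every simplex with vertices in increasing order. Then dim K = 1 and the simplices of K are:

  0-simplices (8): P, Q, R, S, T, U, V, W
  1-simplices (8): PR, PW, QR, QU, ST, SV, TV, UW

Hence C_0 ≅ Z^8, C_1 ≅ Z^8.

∂_1: C_1 → C_0 maps an edge to its endpoints' difference, ∂[p,q] = q − p.
As a 8×8 matrix over Z this has rank 6, with invariant factors (1,1,1,1,1,1).

Computing H_k = (kernel of ∂_k) / (image of ∂_{k+1}):

  H_1: rank ker ∂_1 − rank ∂_2 = (8 − 6) − 0 = 2, and there is no ∂_2, so H_1 ≅ Z^2.

(K is a triangulation of the disjoint union of the circle S^1 and the circle S^1.)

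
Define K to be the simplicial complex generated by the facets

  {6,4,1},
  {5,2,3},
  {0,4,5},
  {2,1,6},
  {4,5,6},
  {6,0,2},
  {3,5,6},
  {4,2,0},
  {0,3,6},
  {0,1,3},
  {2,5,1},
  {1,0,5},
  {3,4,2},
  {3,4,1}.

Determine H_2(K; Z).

We work with the vertex ordering 0 < 1 < 2 < 3 < 4 < 5 < 6. The simplices of K, each written with vertices in increasing order, are:

  0-simplices (7): [0], [1], [2], [3], [4], [5], [6]
  1-simplices (21): [0,1], [0,2], [0,3], [0,4], [0,5], [0,6], [1,2], [1,3], [1,4], [1,5], [1,6], [2,3], [2,4], [2,5], [2,6], [3,4], [3,5], [3,6], [4,5], [4,6], [5,6]
  2-simplices (14): [0,1,3], [0,1,5], [0,2,4], [0,2,6], [0,3,6], [0,4,5], [1,2,5], [1,2,6], [1,3,4], [1,4,6], [2,3,4], [2,3,5], [3,5,6], [4,5,6]

so the chain groups are C_0 ≅ Z^7, C_1 ≅ Z^21, C_2 ≅ Z^14.

The boundary map ∂_1: C_1 → C_0 maps an edge to its endpoints' difference, ∂[p,q] = q − p. For instance
  ∂[0,4] = [4] − [0].
The 7×21 boundary matrix has rank 6 and Smith normal form diag(1,1,1,1,1,1).

The boundary map ∂_2: C_2 → C_1 maps a triangle to the signed sum of its edges. For instance
  ∂[1,3,4] = [3,4] − [1,4] + [1,3],
  ∂[1,4,6] = [4,6] − [1,6] + [1,4].
This gives a 21×14 integer matrix of rank 13; reducing to Smith normal form yields diagonal entries (1,1,1,1,1,1,1,1,1,1,1,1,1).

From H_k ≅ ker(∂_k) / im(∂_{k+1}) we obtain:

  H_2: rank ker ∂_2 − rank ∂_3 = (14 − 13) − 0 = 1, and there is no ∂_3, so H_2 = Z.

(K is a triangulation of the torus T^2.)

H_2 = Z.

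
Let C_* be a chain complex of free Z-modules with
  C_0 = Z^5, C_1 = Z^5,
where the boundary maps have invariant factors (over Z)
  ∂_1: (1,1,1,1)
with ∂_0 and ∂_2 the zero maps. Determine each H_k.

H_0 = Z,  H_1 = Z.

H_0: b_0 = 5 − 0 − 4 = 1; torsion from ∂_1 factors > 1: none. So H_0 = Z.
H_1: b_1 = 5 − 4 − 0 = 1; torsion from ∂_2 factors > 1: none. So H_1 = Z.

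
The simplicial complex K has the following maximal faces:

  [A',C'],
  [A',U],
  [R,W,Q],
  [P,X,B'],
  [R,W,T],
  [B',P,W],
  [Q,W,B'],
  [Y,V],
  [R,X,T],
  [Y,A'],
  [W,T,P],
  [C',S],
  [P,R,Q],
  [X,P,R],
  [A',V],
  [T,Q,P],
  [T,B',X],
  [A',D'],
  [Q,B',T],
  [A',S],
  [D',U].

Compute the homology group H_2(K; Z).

H_2 ≅ 0.

Fix the vertex order P < Q < R < S < T < U < V < W < X < Y < A' < B' < C' < D' and write every simplex with vertices in increasing order. Then dim K = 2 and the simplices of K are:

  0-simplices (14): [P], [Q], [R], [S], [T], [U], [V], [W], [X], [Y], [A'], [B'], [C'], [D']
  1-simplices (27): (27 of them)
  2-simplices (12): [P,Q,R], [P,Q,T], [P,R,X], [P,T,W], [P,W,B'], [P,X,B'], [Q,R,W], [Q,T,B'], [Q,W,B'], [R,T,W], [R,T,X], [T,X,B']

so the chain groups are C_0 ≅ Z^14, C_1 ≅ Z^27, C_2 ≅ Z^12.

The boundary map ∂_1: C_1 → C_0 is given by ∂[p,q] = [q] − [p].
The resulting 14×27 matrix has rank 12, and its Smith normal form has invariant factors (1,1,1,1,1,1,1,1,1,1,1,1).

Boundary ∂_2: C_2 → C_1 maps a triangle to the signed sum of its edges. For instance
  ∂[R,T,W] = [T,W] − [R,W] + [R,T],
  ∂[P,R,X] = [R,X] − [P,X] + [P,R].
The 27×12 boundary matrix has rank 12 and Smith normal form diag(1,1,1,1,1,1,1,1,1,1,1,2).

From H_k ≅ ker(∂_k) / im(∂_{k+1}) we obtain:

  H_2: rank ker ∂_2 − rank ∂_3 = (12 − 12) − 0 = 0, and there is no ∂_3, so H_2 = 0.

(K is a triangulation of the disjoint union of the real projective plane RP^2 and a wedge of 3 circles.)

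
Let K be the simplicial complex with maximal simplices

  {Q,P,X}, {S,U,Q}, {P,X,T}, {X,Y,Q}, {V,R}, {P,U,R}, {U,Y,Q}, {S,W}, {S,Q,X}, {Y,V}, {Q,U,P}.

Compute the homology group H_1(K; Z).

H_1 ≅ Z.

Take the total order P < Q < R < S < T < U < V < W < X < Y on the vertex set. Then K (dimension 2) consists of the simplices:

  0-simplices (10): P, Q, R, S, T, U, V, W, X, Y
  1-simplices (18): PQ, PR, PT, PU, PX, QS, QU, QX, QY, RU, RV, SU, SW, SX, TX, UY, VY, XY
  2-simplices (8): PQU, PQX, PRU, PTX, QSU, QSX, QUY, QXY

giving chain groups C_0 ≅ Z^10, C_1 ≅ Z^18, C_2 ≅ Z^8.

The boundary map ∂_1: C_1 → C_0 sends each edge [p,q] (with p < q) to q − p. For instance
  ∂XY = Y − X.
This gives a 10×18 integer matrix of rank 9; reducing to Smith normal form yields diagonal entries (1,1,1,1,1,1,1,1,1).

∂_2: C_2 → C_1 maps a triangle to the signed sum of its edges. For instance
  ∂QXY = XY − QY + QX,
  ∂QUY = UY − QY + QU.
This gives a 18×8 integer matrix of rank 8; reducing to Smith normal form yields diagonal entries (1,1,1,1,1,1,1,1).

Now H_k = ker ∂_k / im ∂_{k+1}, so:

  H_1: rank ker ∂_1 − rank ∂_2 = (18 − 9) − 8 = 1, and the invariant factors of ∂_2 are all 1, so H_1 ≅ Z.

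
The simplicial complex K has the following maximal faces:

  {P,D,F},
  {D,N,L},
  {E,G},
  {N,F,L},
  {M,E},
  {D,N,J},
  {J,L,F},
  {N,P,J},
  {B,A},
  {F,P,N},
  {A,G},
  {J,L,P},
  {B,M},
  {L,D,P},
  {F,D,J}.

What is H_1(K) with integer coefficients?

H_1 ≅ Z ⊕ Z/2Z.

We work with the vertex ordering A < B < D < E < F < G < J < L < M < N < P. The simplices of K, each written with vertices in increasing order, are:

  0-simplices (11): A, B, D, E, F, G, J, L, M, N, P
  1-simplices (20): AB, AG, BM, DF, DJ, DL, DN, DP, EG, EM, FJ, FL, FN, FP, JL, JN, JP, LN, LP, NP
  2-simplices (10): DFJ, DFP, DJN, DLN, DLP, FJL, FLN, FNP, JLP, JNP

so the chain groups are C_0 ≅ Z^11, C_1 ≅ Z^20, C_2 ≅ Z^10.

∂_1: C_1 → C_0 sends each edge [p,q] (with p < q) to q − p.
As a 11×20 matrix over Z this has rank 9, with invariant factors (1,1,1,1,1,1,1,1,1).

The boundary map ∂_2: C_2 → C_1 acts by ∂[p,q,r] = [q,r] − [p,r] + [p,q]. For instance
  ∂DJN = JN − DN + DJ,
  ∂FLN = LN − FN + FL.
The resulting 20×10 matrix has rank 10, and its Smith normal form has invariant factors (1,1,1,1,1,1,1,1,1,2).

Reading off H_k = ker ∂_k / im ∂_{k+1}:

  H_1: rank ker ∂_1 − rank ∂_2 = (20 − 9) − 10 = 1, and ∂_2 has invariant factor 2 > 1, so H_1 = Z ⊕ Z/2Z.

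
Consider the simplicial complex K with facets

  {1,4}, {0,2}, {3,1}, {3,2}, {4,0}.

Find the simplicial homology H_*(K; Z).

Order the vertices as 0 < 1 < 2 < 3 < 4. Listing each simplex with vertices in this order, K has dimension 1 with simplices:

  0-simplices (5): [0], [1], [2], [3], [4]
  1-simplices (5): [0,2], [0,4], [1,3], [1,4], [2,3]

Hence C_0 ≅ Z^5, C_1 ≅ Z^5.

∂_1: C_1 → C_0 is given by ∂[p,q] = [q] − [p].
As a 5×5 matrix over Z this has rank 4, with invariant factors (1,1,1,1).

Reading off H_k = ker ∂_k / im ∂_{k+1}:

  H_0: rank C_0 − rank ∂_1 = 5 − 4 = 1, and the invariant factors of ∂_1 are all 1, so H_0 ≅ Z.
  H_1: rank ker ∂_1 − rank ∂_2 = (5 − 4) − 0 = 1, and there is no ∂_2, so H_1 ≅ Z.

(K is a triangulation of the circle S^1.)

H_0 = Z,  H_1 = Z.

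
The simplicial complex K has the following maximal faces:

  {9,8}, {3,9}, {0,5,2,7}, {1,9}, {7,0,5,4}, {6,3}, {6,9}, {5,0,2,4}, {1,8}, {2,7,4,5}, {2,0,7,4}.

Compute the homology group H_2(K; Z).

H_2 ≅ 0.

K has 10 vertices, 16 edges, 10 triangles, 5 3-simplices.
rank ∂_2 = 6, rank ∂_3 = 4 ⇒ b_2 = 10 − 6 − 4 = 0; all invariant factors of ∂_3 are 1 so no torsion. So H_2 ≅ 0.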